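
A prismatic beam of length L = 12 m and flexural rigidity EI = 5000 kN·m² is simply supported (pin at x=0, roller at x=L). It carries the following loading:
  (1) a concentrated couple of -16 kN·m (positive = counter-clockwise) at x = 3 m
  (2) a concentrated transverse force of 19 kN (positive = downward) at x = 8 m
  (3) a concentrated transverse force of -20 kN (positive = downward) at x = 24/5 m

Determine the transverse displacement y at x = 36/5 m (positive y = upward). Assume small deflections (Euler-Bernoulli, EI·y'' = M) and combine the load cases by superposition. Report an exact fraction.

y(36/5) = -818/78125 m

Load 1 — applied couple M₀=-16 kN·m at a=3 m (b=L-a=9):
  y_1 = (M₀x³/(6L)-M₀(x-a)²/2+C₁x)/EI  [x>a] with C₁=M₀(3b²-L²)/(6L)=-22 = ((-16)·(36/5)³/(6·12)-(-16)·((36/5)-3)²/2+(-22)·(36/5))/5000 = -1566/78125 m
Load 2 — point force P=19 kN at a=8 m (b=L-a=4):
  y_2 = -Pbx(L²-b²-x²)/(6LEI)  [x≤a] = -19·4·(36/5)·(12²-4²-(36/5)²)/(6·12·5000) = -9044/78125 m
Load 3 — point force P=-20 kN at a=24/5 m (b=L-a=36/5):
  y_3 = -Pa(L-x)(2Lx-a²-x²)/(6LEI)  [x>a] = -(-20)·(24/5)·(12-(36/5))·(2·12·(36/5)-(24/5)²-(36/5)²)/(6·12·5000) = 9792/78125 m
Superposition: y = Σ y_i = -818/78125 m ≈ -0.010470 m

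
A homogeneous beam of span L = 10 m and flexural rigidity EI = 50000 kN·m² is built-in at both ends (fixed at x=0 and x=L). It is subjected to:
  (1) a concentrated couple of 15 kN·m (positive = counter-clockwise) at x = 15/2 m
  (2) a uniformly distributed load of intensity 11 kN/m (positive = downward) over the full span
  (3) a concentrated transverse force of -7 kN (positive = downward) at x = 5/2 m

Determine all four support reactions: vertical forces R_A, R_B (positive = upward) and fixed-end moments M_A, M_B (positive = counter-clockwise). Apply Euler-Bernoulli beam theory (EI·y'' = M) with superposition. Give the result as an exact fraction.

R_A = 1625/32 kN, M_A = 8305/96 kN·m, R_B = 1671/32 kN, M_B = -8755/96 kN·m

Load 1 — applied couple M₀=15 kN·m at a=15/2 m (b=L-a=5/2):
  R_A = 6M₀ab/L³ = 6·15·(15/2)·(5/2)/10³ = 27/16 kN
  M_A = M₀b(2a-b)/L² = 15·(5/2)·(2·(15/2)-(5/2))/10² = 75/16 kN·m
  R_B = -6M₀ab/L³ = -6·15·(15/2)·(5/2)/10³ = -27/16 kN
  M_B = M₀a(2b-a)/L² = 15·(15/2)·(2·(5/2)-(15/2))/10² = -45/16 kN·m
Load 2 — uniform load w=11 kN/m over full span:
  R_A = wL/2 = 11·10/2 = 55 kN
  M_A = wL²/12 = 11·10²/12 = 275/3 kN·m
  R_B = wL/2 = 11·10/2 = 55 kN
  M_B = -wL²/12 = -11·10²/12 = -275/3 kN·m
Load 3 — point force P=-7 kN at a=5/2 m (b=L-a=15/2):
  R_A = Pb²(3a+b)/L³ = (-7)·(15/2)²·(3·(5/2)+(15/2))/10³ = -189/32 kN
  M_A = Pab²/L² = (-7)·(5/2)·(15/2)²/10² = -315/32 kN·m
  R_B = Pa²(a+3b)/L³ = (-7)·(5/2)²·((5/2)+3·(15/2))/10³ = -35/32 kN
  M_B = -Pa²b/L² = -(-7)·(5/2)²·(15/2)/10² = 105/32 kN·m
Superposition: R_A = 1625/32 kN, M_A = 8305/96 kN·m, R_B = 1671/32 kN, M_B = -8755/96 kN·m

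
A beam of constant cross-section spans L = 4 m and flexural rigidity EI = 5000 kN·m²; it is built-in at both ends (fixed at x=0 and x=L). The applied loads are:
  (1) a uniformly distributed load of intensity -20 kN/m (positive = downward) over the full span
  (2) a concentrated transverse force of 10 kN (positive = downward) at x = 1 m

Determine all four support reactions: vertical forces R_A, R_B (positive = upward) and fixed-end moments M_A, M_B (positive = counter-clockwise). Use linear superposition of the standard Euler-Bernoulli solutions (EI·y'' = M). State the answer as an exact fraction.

R_A = -505/16 kN, M_A = -505/24 kN·m, R_B = -615/16 kN, M_B = 595/24 kN·m

Load 1 — uniform load w=-20 kN/m over full span:
  R_A = wL/2 = (-20)·4/2 = -40 kN
  M_A = wL²/12 = (-20)·4²/12 = -80/3 kN·m
  R_B = wL/2 = (-20)·4/2 = -40 kN
  M_B = -wL²/12 = -(-20)·4²/12 = 80/3 kN·m
Load 2 — point force P=10 kN at a=1 m (b=L-a=3):
  R_A = Pb²(3a+b)/L³ = 10·3²·(3·1+3)/4³ = 135/16 kN
  M_A = Pab²/L² = 10·1·3²/4² = 45/8 kN·m
  R_B = Pa²(a+3b)/L³ = 10·1²·(1+3·3)/4³ = 25/16 kN
  M_B = -Pa²b/L² = -10·1²·3/4² = -15/8 kN·m
Superposition: R_A = -505/16 kN, M_A = -505/24 kN·m, R_B = -615/16 kN, M_B = 595/24 kN·m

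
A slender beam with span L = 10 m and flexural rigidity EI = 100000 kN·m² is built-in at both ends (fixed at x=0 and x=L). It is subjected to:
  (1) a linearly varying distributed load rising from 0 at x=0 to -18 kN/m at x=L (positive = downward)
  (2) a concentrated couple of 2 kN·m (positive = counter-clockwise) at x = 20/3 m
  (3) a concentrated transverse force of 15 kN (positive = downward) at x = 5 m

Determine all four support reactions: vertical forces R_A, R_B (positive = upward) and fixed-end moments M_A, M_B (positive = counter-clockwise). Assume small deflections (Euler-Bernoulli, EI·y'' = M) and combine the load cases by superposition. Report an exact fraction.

R_A = -577/30 kN, M_A = -487/12 kN·m, R_B = -1673/30 kN, M_B = 285/4 kN·m

Load 1 — triangular load w₀=-18 kN/m (0→w₀ over full span):
  R_A = 3w₀L/20 = 3·(-18)·10/20 = -27 kN
  M_A = w₀L²/30 = (-18)·10²/30 = -60 kN·m
  R_B = 7w₀L/20 = 7·(-18)·10/20 = -63 kN
  M_B = -w₀L²/20 = -(-18)·10²/20 = 90 kN·m
Load 2 — applied couple M₀=2 kN·m at a=20/3 m (b=L-a=10/3):
  R_A = 6M₀ab/L³ = 6·2·(20/3)·(10/3)/10³ = 4/15 kN
  M_A = M₀b(2a-b)/L² = 2·(10/3)·(2·(20/3)-(10/3))/10² = 2/3 kN·m
  R_B = -6M₀ab/L³ = -6·2·(20/3)·(10/3)/10³ = -4/15 kN
  M_B = M₀a(2b-a)/L² = 2·(20/3)·(2·(10/3)-(20/3))/10² = 0 kN·m
Load 3 — point force P=15 kN at a=5 m (b=L-a=5):
  R_A = Pb²(3a+b)/L³ = 15·5²·(3·5+5)/10³ = 15/2 kN
  M_A = Pab²/L² = 15·5·5²/10² = 75/4 kN·m
  R_B = Pa²(a+3b)/L³ = 15·5²·(5+3·5)/10³ = 15/2 kN
  M_B = -Pa²b/L² = -15·5²·5/10² = -75/4 kN·m
Superposition: R_A = -577/30 kN, M_A = -487/12 kN·m, R_B = -1673/30 kN, M_B = 285/4 kN·m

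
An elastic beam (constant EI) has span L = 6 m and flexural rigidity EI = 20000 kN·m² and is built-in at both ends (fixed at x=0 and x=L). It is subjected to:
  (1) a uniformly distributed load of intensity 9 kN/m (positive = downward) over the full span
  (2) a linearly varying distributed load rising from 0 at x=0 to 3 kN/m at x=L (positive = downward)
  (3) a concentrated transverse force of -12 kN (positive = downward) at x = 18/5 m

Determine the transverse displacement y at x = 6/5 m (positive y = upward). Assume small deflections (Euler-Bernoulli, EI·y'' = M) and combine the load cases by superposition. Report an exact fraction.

Load 1 — uniform load w=9 kN/m over full span:
  y_1 = -wx²(L-x)²/(24EI) = -9·(6/5)²·(6-(6/5))²/(24·20000) = -243/390625 m
Load 2 — triangular load w₀=3 kN/m (0→w₀ over full span):
  y_2 = -w₀x²(L-x)²(x+2L)/(120LEI) = -3·(6/5)²·(6-(6/5))²·((6/5)+2·6)/(120·6·20000) = -891/9765625 m
Load 3 — point force P=-12 kN at a=18/5 m (b=L-a=12/5):
  y_3 = -Pb²x²(3aL-(3a+b)x)/(6L³EI)  [x≤a] = -(-12)·(12/5)²·(6/5)²·(3·(18/5)·6-(3·(18/5)+(12/5))·(6/5))/(6·6³·20000) = 1836/9765625 m
Superposition: y = Σ y_i = -1026/1953125 m ≈ -0.000525 m

y(6/5) = -1026/1953125 m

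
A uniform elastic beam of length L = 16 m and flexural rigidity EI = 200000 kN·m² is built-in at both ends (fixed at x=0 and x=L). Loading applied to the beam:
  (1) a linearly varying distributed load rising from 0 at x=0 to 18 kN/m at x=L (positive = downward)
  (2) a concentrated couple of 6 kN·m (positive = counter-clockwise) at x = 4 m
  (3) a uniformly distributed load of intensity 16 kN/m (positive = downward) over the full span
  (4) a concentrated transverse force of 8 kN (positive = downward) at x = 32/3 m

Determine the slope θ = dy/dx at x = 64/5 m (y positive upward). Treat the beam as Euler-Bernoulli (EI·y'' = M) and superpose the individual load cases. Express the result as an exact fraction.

θ(64/5) = 456343/105468750 rad

Load 1 — triangular load w₀=18 kN/m (0→w₀ over full span):
  θ_1 = -w₀(2x(L-x)(L-2x)(x+2L)+x²(L-x)²)/(120LEI) = -18·(2·(64/5)·(16-(64/5))·(16-2·(64/5))·((64/5)+2·16)+(64/5)²·(16-(64/5))²)/(120·16·200000) = 3072/1953125 rad
Load 2 — applied couple M₀=6 kN·m at a=4 m (b=L-a=12):
  θ_2 = (R_Ax²/2 - M_Ax - M₀(x-a))/EI  [x>a] with R_A=27/64, M_A=-9/8 = ((27/64)·(64/5)²/2 - (-9/8)·(64/5) - 6·((64/5)-4))/200000 = -3/156250 rad
Load 3 — uniform load w=16 kN/m over full span:
  θ_3 = -wx(L-x)(L-2x)/(12EI) = -16·(64/5)·(16-(64/5))·(16-2·(64/5))/(12·200000) = 1024/390625 rad
Load 4 — point force P=8 kN at a=32/3 m (b=L-a=16/3):
  θ_4 = Pa²(L-x)(2bL-(3b+a)(L-x))/(2L³EI)  [x>a] = 8·(32/3)²·(16-(64/5))·(2·(16/3)·16-(3·(16/3)+(32/3))·(16-(64/5)))/(2·16³·200000) = 64/421875 rad
Superposition: θ = Σ θ_i = 456343/105468750 rad ≈ 0.004327 rad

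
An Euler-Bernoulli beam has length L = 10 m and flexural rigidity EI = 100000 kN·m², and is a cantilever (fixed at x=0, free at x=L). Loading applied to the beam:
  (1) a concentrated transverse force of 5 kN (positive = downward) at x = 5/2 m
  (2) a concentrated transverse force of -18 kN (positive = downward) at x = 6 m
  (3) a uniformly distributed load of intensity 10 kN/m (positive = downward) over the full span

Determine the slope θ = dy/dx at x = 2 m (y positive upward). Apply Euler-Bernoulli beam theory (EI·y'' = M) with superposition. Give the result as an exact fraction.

θ(2) = -389/60000 rad

Load 1 — point force P=5 kN at a=5/2 m (b=L-a=15/2):
  θ_1 = -Px(2a-x)/(2EI)  [x≤a] = -5·2·(2·(5/2)-2)/(2·100000) = -3/20000 rad
Load 2 — point force P=-18 kN at a=6 m (b=L-a=4):
  θ_2 = -Px(2a-x)/(2EI)  [x≤a] = -(-18)·2·(2·6-2)/(2·100000) = 9/5000 rad
Load 3 — uniform load w=10 kN/m over full span:
  θ_3 = -wx(x²-3Lx+3L²)/(6EI) = -10·2·(2²-3·10·2+3·10²)/(6·100000) = -61/7500 rad
Superposition: θ = Σ θ_i = -389/60000 rad ≈ -0.006483 rad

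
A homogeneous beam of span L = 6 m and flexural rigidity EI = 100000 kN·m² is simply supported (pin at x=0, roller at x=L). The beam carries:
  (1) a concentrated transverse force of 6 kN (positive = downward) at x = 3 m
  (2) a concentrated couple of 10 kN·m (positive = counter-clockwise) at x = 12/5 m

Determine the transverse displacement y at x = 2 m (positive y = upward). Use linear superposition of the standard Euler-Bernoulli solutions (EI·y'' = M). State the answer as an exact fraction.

Load 1 — point force P=6 kN at a=3 m (b=L-a=3):
  y_1 = -Pbx(L²-b²-x²)/(6LEI)  [x≤a] = -6·3·2·(6²-3²-2²)/(6·6·100000) = -23/100000 m
Load 2 — applied couple M₀=10 kN·m at a=12/5 m (b=L-a=18/5):
  y_2 = (M₀x³/(6L)+C₁x)/EI  [x≤a] with C₁=M₀(3b²-L²)/(6L)=4/5 = (10·2³/(6·6)+(4/5)·2)/100000 = 43/1125000 m
Superposition: y = Σ y_i = -863/4500000 m ≈ -0.000192 m

y(2) = -863/4500000 m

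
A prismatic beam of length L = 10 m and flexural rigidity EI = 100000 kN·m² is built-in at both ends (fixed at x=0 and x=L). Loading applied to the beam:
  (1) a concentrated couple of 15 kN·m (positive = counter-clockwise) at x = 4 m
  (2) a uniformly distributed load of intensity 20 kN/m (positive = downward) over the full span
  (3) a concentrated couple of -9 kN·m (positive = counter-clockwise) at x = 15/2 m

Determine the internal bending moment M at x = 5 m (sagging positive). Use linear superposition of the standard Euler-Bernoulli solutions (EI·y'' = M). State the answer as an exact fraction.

M(5) = 901/12 kN·m

Load 1 — applied couple M₀=15 kN·m at a=4 m (b=L-a=6):
  M_1 = R_Ax - M_A - M₀  [x>a] with R_A=54/25, M_A=9/5 = (54/25)·5 - (9/5) - 15 = -6 kN·m
Load 2 — uniform load w=20 kN/m over full span:
  M_2 = wLx/2 - wL²/12 - wx²/2 = 20·10·5/2 - 20·10²/12 - 20·5²/2 = 250/3 kN·m
Load 3 — applied couple M₀=-9 kN·m at a=15/2 m (b=L-a=5/2):
  M_3 = R_Ax - M_A  [x≤a] with R_A=-81/80, M_A=-45/16 = (-81/80)·5 - (-45/16) = -9/4 kN·m
Superposition: M = Σ M_i = 901/12 kN·m ≈ 75.083333 kN·m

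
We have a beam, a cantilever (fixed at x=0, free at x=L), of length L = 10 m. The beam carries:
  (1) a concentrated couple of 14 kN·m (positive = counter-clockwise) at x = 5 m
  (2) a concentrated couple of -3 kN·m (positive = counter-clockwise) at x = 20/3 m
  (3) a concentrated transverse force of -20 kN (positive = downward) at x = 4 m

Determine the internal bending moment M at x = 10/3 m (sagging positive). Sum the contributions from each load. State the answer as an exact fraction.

M(10/3) = 73/3 kN·m

Load 1 — applied couple M₀=14 kN·m at a=5 m (b=L-a=5):
  M_1 = M₀  [x≤a] = 14 = 14 kN·m
Load 2 — applied couple M₀=-3 kN·m at a=20/3 m (b=L-a=10/3):
  M_2 = M₀  [x≤a] = (-3) = -3 kN·m
Load 3 — point force P=-20 kN at a=4 m (b=L-a=6):
  M_3 = -P(a-x)  [x≤a] = -(-20)·(4-(10/3)) = 40/3 kN·m
Superposition: M = Σ M_i = 73/3 kN·m ≈ 24.333333 kN·m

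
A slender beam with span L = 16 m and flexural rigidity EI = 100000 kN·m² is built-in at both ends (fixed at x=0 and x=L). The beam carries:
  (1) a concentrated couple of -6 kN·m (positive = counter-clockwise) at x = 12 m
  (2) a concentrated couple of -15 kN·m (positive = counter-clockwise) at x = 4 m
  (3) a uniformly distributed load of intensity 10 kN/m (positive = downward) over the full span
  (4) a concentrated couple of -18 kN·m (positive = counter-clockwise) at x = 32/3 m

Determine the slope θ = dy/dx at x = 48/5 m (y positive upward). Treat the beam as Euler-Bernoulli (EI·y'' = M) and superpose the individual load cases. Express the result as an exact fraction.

Load 1 — applied couple M₀=-6 kN·m at a=12 m (b=L-a=4):
  θ_1 = (R_Ax²/2 - M_Ax)/EI  [x≤a] with R_A=-27/64, M_A=-15/8 = ((-27/64)·(48/5)²/2 - (-15/8)·(48/5))/100000 = -9/625000 rad
Load 2 — applied couple M₀=-15 kN·m at a=4 m (b=L-a=12):
  θ_2 = (R_Ax²/2 - M_Ax - M₀(x-a))/EI  [x>a] with R_A=-135/128, M_A=45/16 = ((-135/128)·(48/5)²/2 - (45/16)·(48/5) - (-15)·((48/5)-4))/100000 = 21/250000 rad
Load 3 — uniform load w=10 kN/m over full span:
  θ_3 = -wx(L-x)(L-2x)/(12EI) = -10·(48/5)·(16-(48/5))·(16-2·(48/5))/(12·100000) = 128/78125 rad
Load 4 — applied couple M₀=-18 kN·m at a=32/3 m (b=L-a=16/3):
  θ_4 = (R_Ax²/2 - M_Ax)/EI  [x≤a] with R_A=-3/2, M_A=-6 = ((-3/2)·(48/5)²/2 - (-6)·(48/5))/100000 = -9/78125 rad
Superposition: θ = Σ θ_i = 1991/1250000 rad ≈ 0.001593 rad

θ(48/5) = 1991/1250000 rad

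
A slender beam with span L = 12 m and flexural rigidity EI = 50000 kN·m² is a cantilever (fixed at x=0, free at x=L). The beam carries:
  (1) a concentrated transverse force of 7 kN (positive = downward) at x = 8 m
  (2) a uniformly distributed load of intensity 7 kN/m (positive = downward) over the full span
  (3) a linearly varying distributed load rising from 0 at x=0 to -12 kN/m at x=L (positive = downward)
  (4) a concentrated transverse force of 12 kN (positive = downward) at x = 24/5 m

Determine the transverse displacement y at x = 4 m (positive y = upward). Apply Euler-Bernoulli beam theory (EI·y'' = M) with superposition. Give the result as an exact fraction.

Load 1 — point force P=7 kN at a=8 m (b=L-a=4):
  y_1 = -Px²(3a-x)/(6EI)  [x≤a] = -7·4²·(3·8-4)/(6·50000) = -14/1875 m
Load 2 — uniform load w=7 kN/m over full span:
  y_2 = -wx²(x²-4Lx+6L²)/(24EI) = -7·4²·(4²-4·12·4+6·12²)/(24·50000) = -602/9375 m
Load 3 — triangular load w₀=-12 kN/m (0→w₀ over full span):
  y_3 = (w₀Lx³/12-w₀L²x²/6-w₀x⁵/(120L))/EI = ((-12)·12·4³/12-(-12)·12²·4²/6-(-12)·4⁵/(120·12))/50000 = 3608/46875 m
Load 4 — point force P=12 kN at a=24/5 m (b=L-a=36/5):
  y_4 = -Px²(3a-x)/(6EI)  [x≤a] = -12·4²·(3·(24/5)-4)/(6·50000) = -104/15625 m
Superposition: y = Σ y_i = -64/46875 m ≈ -0.001365 m

y(4) = -64/46875 m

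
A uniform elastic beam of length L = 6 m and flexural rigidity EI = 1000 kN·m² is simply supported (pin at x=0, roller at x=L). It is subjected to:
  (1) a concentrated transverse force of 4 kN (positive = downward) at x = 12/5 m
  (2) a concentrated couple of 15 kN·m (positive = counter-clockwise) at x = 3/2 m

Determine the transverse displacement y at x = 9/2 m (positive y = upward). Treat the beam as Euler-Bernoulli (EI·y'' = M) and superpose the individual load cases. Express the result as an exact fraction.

y(9/2) = 5679/1000000 m

Load 1 — point force P=4 kN at a=12/5 m (b=L-a=18/5):
  y_1 = -Pa(L-x)(2Lx-a²-x²)/(6LEI)  [x>a] = -4·(12/5)·(6-(9/2))·(2·6·(9/2)-(12/5)²-(9/2)²)/(6·6·1000) = -2799/250000 m
Load 2 — applied couple M₀=15 kN·m at a=3/2 m (b=L-a=9/2):
  y_2 = (M₀x³/(6L)-M₀(x-a)²/2+C₁x)/EI  [x>a] with C₁=M₀(3b²-L²)/(6L)=165/16 = (15·(9/2)³/(6·6)-15·((9/2)-(3/2))²/2+(165/16)·(9/2))/1000 = 27/1600 m
Superposition: y = Σ y_i = 5679/1000000 m ≈ 0.005679 m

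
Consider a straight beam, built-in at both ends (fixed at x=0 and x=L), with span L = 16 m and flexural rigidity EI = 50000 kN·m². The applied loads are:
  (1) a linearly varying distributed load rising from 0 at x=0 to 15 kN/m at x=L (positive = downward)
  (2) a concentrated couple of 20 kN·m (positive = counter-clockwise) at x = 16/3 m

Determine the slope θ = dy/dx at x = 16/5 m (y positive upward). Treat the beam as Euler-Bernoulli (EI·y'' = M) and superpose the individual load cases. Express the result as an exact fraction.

θ(16/5) = -5176/1171875 rad

Load 1 — triangular load w₀=15 kN/m (0→w₀ over full span):
  θ_1 = -w₀(2x(L-x)(L-2x)(x+2L)+x²(L-x)²)/(120LEI) = -15·(2·(16/5)·(16-(16/5))·(16-2·(16/5))·((16/5)+2·16)+(16/5)²·(16-(16/5))²)/(120·16·50000) = -1792/390625 rad
Load 2 — applied couple M₀=20 kN·m at a=16/3 m (b=L-a=32/3):
  θ_2 = (R_Ax²/2 - M_Ax)/EI  [x≤a] with R_A=5/3, M_A=0 = ((5/3)·(16/5)²/2 - 0·(16/5))/50000 = 8/46875 rad
Superposition: θ = Σ θ_i = -5176/1171875 rad ≈ -0.004417 rad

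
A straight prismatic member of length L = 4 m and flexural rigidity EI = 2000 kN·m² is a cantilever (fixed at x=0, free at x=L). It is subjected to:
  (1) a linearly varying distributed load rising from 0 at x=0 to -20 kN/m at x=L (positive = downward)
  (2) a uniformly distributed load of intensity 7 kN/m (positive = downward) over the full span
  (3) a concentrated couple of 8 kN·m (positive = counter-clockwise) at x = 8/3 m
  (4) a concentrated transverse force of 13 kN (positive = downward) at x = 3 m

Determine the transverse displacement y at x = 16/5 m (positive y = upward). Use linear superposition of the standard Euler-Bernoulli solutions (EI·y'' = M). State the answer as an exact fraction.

Load 1 — triangular load w₀=-20 kN/m (0→w₀ over full span):
  y_1 = (w₀Lx³/12-w₀L²x²/6-w₀x⁵/(120L))/EI = ((-20)·4·(16/5)³/12-(-20)·4²·(16/5)²/6-(-20)·(16/5)⁵/(120·4))/2000 = 200192/1171875 m
Load 2 — uniform load w=7 kN/m over full span:
  y_2 = -wx²(x²-4Lx+6L²)/(24EI) = -7·(16/5)²·((16/5)²-4·4·(16/5)+6·4²)/(24·2000) = -19264/234375 m
Load 3 — applied couple M₀=8 kN·m at a=8/3 m (b=L-a=4/3):
  y_3 = M₀a(2x-a)/(2EI)  [x>a] = 8·(8/3)·(2·(16/5)-(8/3))/(2·2000) = 112/5625 m
Load 4 — point force P=13 kN at a=3 m (b=L-a=1):
  y_4 = -Pa²(3x-a)/(6EI)  [x>a] = -13·3²·(3·(16/5)-3)/(6·2000) = -1287/20000 m
Superposition: y = Σ y_i = 4972337/112500000 m ≈ 0.044199 m

y(16/5) = 4972337/112500000 m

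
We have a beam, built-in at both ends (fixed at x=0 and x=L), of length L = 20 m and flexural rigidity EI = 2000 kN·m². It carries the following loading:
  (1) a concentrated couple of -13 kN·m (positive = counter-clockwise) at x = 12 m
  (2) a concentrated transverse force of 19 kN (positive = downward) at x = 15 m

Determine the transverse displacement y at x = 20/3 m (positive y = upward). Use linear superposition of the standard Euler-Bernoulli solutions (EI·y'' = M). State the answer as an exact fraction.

Load 1 — applied couple M₀=-13 kN·m at a=12 m (b=L-a=8):
  y_1 = (R_Ax³/6 - M_Ax²/2)/EI  [x≤a] with R_A=-117/125, M_A=-104/25 = ((-117/125)·(20/3)³/6 - (-104/25)·(20/3)²/2)/2000 = 26/1125 m
Load 2 — point force P=19 kN at a=15 m (b=L-a=5):
  y_2 = -Pb²x²(3aL-(3a+b)x)/(6L³EI)  [x≤a] = -19·5²·(20/3)²·(3·15·20-(3·15+5)·(20/3))/(6·20³·2000) = -323/2592 m
Superposition: y = Σ y_i = -32887/324000 m ≈ -0.101503 m

y(20/3) = -32887/324000 m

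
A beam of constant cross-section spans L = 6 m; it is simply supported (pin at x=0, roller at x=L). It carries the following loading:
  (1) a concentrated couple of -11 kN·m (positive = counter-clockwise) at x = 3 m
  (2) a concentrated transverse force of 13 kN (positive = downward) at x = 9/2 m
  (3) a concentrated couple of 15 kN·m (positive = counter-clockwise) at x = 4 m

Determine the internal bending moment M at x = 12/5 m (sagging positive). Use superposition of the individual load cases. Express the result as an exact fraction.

M(12/5) = 47/5 kN·m

Load 1 — applied couple M₀=-11 kN·m at a=3 m (b=L-a=3):
  M_1 = M₀x/L  [x≤a] = (-11)·(12/5)/6 = -22/5 kN·m
Load 2 — point force P=13 kN at a=9/2 m (b=L-a=3/2):
  M_2 = Pbx/L  [x≤a] = 13·(3/2)·(12/5)/6 = 39/5 kN·m
Load 3 — applied couple M₀=15 kN·m at a=4 m (b=L-a=2):
  M_3 = M₀x/L  [x≤a] = 15·(12/5)/6 = 6 kN·m
Superposition: M = Σ M_i = 47/5 kN·m ≈ 9.400000 kN·m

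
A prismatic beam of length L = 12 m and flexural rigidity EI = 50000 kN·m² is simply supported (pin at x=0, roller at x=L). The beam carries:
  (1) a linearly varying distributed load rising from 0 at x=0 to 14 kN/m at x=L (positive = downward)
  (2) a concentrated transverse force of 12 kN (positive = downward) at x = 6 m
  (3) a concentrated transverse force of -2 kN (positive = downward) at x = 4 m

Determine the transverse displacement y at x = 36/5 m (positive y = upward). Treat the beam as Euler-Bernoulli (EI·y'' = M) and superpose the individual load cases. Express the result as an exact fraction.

y(36/5) = -6401374/146484375 m

Load 1 — triangular load w₀=14 kN/m (0→w₀ over full span):
  y_1 = -w₀x(7L⁴-10L²x²+3x⁴)/(360LEI) = -14·(36/5)·(7·12⁴-10·12²·(36/5)²+3·(36/5)⁴)/(360·12·50000) = -1790208/48828125 m
Load 2 — point force P=12 kN at a=6 m (b=L-a=6):
  y_2 = -Pa(L-x)(2Lx-a²-x²)/(6LEI)  [x>a] = -12·6·(12-(36/5))·(2·12·(36/5)-6²-(36/5)²)/(6·12·50000) = -3186/390625 m
Load 3 — point force P=-2 kN at a=4 m (b=L-a=8):
  y_3 = -Pa(L-x)(2Lx-a²-x²)/(6LEI)  [x>a] = -(-2)·4·(12-(36/5))·(2·12·(36/5)-4²-(36/5)²)/(6·12·50000) = 1312/1171875 m
Superposition: y = Σ y_i = -6401374/146484375 m ≈ -0.043700 m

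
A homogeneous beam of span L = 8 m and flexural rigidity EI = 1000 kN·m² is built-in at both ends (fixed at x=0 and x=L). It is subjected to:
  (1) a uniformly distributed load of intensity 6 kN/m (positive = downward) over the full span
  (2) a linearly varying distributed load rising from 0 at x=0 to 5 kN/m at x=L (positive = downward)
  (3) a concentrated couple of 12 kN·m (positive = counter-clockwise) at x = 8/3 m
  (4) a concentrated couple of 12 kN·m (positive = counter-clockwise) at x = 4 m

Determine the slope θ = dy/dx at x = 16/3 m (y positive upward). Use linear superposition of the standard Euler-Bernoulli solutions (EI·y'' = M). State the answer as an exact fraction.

Load 1 — uniform load w=6 kN/m over full span:
  θ_1 = -wx(L-x)(L-2x)/(12EI) = -6·(16/3)·(8-(16/3))·(8-2·(16/3))/(12·1000) = 64/3375 rad
Load 2 — triangular load w₀=5 kN/m (0→w₀ over full span):
  θ_2 = -w₀(2x(L-x)(L-2x)(x+2L)+x²(L-x)²)/(120LEI) = -5·(2·(16/3)·(8-(16/3))·(8-2·(16/3))·((16/3)+2·8)+(16/3)²·(8-(16/3))²)/(120·8·1000) = 224/30375 rad
Load 3 — applied couple M₀=12 kN·m at a=8/3 m (b=L-a=16/3):
  θ_3 = (R_Ax²/2 - M_Ax - M₀(x-a))/EI  [x>a] with R_A=2, M_A=0 = (2·(16/3)²/2 - 0·(16/3) - 12·((16/3)-(8/3)))/1000 = -4/1125 rad
Load 4 — applied couple M₀=12 kN·m at a=4 m (b=L-a=4):
  θ_4 = (R_Ax²/2 - M_Ax - M₀(x-a))/EI  [x>a] with R_A=9/4, M_A=3 = ((9/4)·(16/3)²/2 - 3·(16/3) - 12·((16/3)-4))/1000 = 0 rad
Superposition: θ = Σ θ_i = 692/30375 rad ≈ 0.022782 rad

θ(16/3) = 692/30375 rad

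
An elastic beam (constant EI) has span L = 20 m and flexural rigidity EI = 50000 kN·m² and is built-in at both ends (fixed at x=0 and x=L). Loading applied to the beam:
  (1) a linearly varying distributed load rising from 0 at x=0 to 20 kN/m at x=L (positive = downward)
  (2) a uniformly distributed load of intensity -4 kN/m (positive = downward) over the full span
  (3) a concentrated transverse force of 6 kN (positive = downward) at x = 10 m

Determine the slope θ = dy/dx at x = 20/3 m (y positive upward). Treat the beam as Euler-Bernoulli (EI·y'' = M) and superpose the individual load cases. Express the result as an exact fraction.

Load 1 — triangular load w₀=20 kN/m (0→w₀ over full span):
  θ_1 = -w₀(2x(L-x)(L-2x)(x+2L)+x²(L-x)²)/(120LEI) = -20·(2·(20/3)·(20-(20/3))·(20-2·(20/3))·((20/3)+2·20)+(20/3)²·(20-(20/3))²)/(120·20·50000) = -64/6075 rad
Load 2 — uniform load w=-4 kN/m over full span:
  θ_2 = -wx(L-x)(L-2x)/(12EI) = -(-4)·(20/3)·(20-(20/3))·(20-2·(20/3))/(12·50000) = 8/2025 rad
Load 3 — point force P=6 kN at a=10 m (b=L-a=10):
  θ_3 = -Pb²x(2aL-(3a+b)x)/(2L³EI)  [x≤a] = -6·10²·(20/3)·(2·10·20-(3·10+10)·(20/3))/(2·20³·50000) = -1/1500 rad
Superposition: θ = Σ θ_i = -881/121500 rad ≈ -0.007251 rad

θ(20/3) = -881/121500 rad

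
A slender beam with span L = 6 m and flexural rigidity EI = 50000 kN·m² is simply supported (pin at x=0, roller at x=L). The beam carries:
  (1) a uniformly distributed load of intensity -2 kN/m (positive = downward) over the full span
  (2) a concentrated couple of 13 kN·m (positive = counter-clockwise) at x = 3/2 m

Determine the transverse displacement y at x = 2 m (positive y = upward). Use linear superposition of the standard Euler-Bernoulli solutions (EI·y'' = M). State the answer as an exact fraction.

Load 1 — uniform load w=-2 kN/m over full span:
  y_1 = -wx(L³-2Lx²+x³)/(24EI) = -(-2)·2·(6³-2·6·2²+2³)/(24·50000) = 11/18750 m
Load 2 — applied couple M₀=13 kN·m at a=3/2 m (b=L-a=9/2):
  y_2 = (M₀x³/(6L)-M₀(x-a)²/2+C₁x)/EI  [x>a] with C₁=M₀(3b²-L²)/(6L)=143/16 = (13·2³/(6·6)-13·(2-(3/2))²/2+(143/16)·2)/50000 = 689/1800000 m
Superposition: y = Σ y_i = 349/360000 m ≈ 0.000969 m

y(2) = 349/360000 m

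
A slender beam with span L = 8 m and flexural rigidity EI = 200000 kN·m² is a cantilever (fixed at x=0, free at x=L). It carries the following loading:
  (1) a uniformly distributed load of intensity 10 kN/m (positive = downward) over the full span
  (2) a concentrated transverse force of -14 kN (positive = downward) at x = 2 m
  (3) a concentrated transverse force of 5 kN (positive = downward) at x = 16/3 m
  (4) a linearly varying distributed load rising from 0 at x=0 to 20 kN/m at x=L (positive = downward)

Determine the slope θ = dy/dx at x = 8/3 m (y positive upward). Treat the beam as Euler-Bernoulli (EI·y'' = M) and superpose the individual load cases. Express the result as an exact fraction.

θ(8/3) = -90179/12150000 rad

Load 1 — uniform load w=10 kN/m over full span:
  θ_1 = -wx(x²-3Lx+3L²)/(6EI) = -10·(8/3)·((8/3)²-3·8·(8/3)+3·8²)/(6·200000) = -152/50625 rad
Load 2 — point force P=-14 kN at a=2 m (b=L-a=6):
  θ_2 = -Pa²/(2EI)  [x>a] = -(-14)·2²/(2·200000) = 7/50000 rad
Load 3 — point force P=5 kN at a=16/3 m (b=L-a=8/3):
  θ_3 = -Px(2a-x)/(2EI)  [x≤a] = -5·(8/3)·(2·(16/3)-(8/3))/(2·200000) = -1/3750 rad
Load 4 — triangular load w₀=20 kN/m (0→w₀ over full span):
  θ_4 = (w₀Lx²/4-w₀L²x/3-w₀x⁴/(24L))/EI = (20·8·(8/3)²/4-20·8²·(8/3)/3-20·(8/3)⁴/(24·8))/200000 = -652/151875 rad
Superposition: θ = Σ θ_i = -90179/12150000 rad ≈ -0.007422 rad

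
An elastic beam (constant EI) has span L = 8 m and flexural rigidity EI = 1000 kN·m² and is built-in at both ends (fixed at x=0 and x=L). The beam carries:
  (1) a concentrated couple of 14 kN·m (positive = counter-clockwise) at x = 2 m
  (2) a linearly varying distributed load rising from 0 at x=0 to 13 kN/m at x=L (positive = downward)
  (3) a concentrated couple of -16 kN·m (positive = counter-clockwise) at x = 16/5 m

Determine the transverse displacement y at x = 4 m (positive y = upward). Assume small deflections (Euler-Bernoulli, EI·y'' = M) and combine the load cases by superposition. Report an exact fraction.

y(4) = -2459/37500 m

Load 1 — applied couple M₀=14 kN·m at a=2 m (b=L-a=6):
  y_1 = (R_Ax³/6 - M_Ax²/2 - M₀(x-a)²/2)/EI  [x>a] with R_A=63/32, M_A=-21/8 = ((63/32)·4³/6 - (-21/8)·4²/2 - 14·(4-2)²/2)/1000 = 7/500 m
Load 2 — triangular load w₀=13 kN/m (0→w₀ over full span):
  y_2 = -w₀x²(L-x)²(x+2L)/(120LEI) = -13·4²·(8-4)²·(4+2·8)/(120·8·1000) = -26/375 m
Load 3 — applied couple M₀=-16 kN·m at a=16/5 m (b=L-a=24/5):
  y_3 = (R_Ax³/6 - M_Ax²/2 - M₀(x-a)²/2)/EI  [x>a] with R_A=-72/25, M_A=-48/25 = ((-72/25)·4³/6 - (-48/25)·4²/2 - (-16)·(4-(16/5))²/2)/1000 = -32/3125 m
Superposition: y = Σ y_i = -2459/37500 m ≈ -0.065573 m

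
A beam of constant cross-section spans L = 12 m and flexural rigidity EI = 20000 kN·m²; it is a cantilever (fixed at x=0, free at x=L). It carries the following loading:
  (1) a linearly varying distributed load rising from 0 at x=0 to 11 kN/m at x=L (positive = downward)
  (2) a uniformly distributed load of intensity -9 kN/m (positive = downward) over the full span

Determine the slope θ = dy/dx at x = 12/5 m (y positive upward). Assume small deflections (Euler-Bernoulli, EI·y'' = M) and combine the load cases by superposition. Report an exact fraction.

Load 1 — triangular load w₀=11 kN/m (0→w₀ over full span):
  θ_1 = (w₀Lx²/4-w₀L²x/3-w₀x⁴/(24L))/EI = (11·12·(12/5)²/4-11·12²·(12/5)/3-11·(12/5)⁴/(24·12))/20000 = -84249/1562500 rad
Load 2 — uniform load w=-9 kN/m over full span:
  θ_2 = -wx(x²-3Lx+3L²)/(6EI) = -(-9)·(12/5)·((12/5)²-3·12·(12/5)+3·12²)/(6·20000) = 4941/78125 rad
Superposition: θ = Σ θ_i = 14571/1562500 rad ≈ 0.009325 rad

θ(12/5) = 14571/1562500 rad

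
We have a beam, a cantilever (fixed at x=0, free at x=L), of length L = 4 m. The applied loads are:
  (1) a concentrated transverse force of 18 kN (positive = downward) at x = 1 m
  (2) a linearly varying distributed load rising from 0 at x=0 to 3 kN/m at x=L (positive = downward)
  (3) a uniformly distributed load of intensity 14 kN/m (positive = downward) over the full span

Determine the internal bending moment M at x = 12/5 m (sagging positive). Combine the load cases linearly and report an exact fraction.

Load 1 — point force P=18 kN at a=1 m (b=L-a=3):
  M_1 = 0  [x>a] = 0 kN·m
Load 2 — triangular load w₀=3 kN/m (0→w₀ over full span):
  M_2 = w₀Lx/2 - w₀L²/3 - w₀x³/(6L) = 3·4·(12/5)/2 - 3·4²/3 - 3·(12/5)³/(6·4) = -416/125 kN·m
Load 3 — uniform load w=14 kN/m over full span:
  M_3 = -w(L-x)²/2 = -14·(4-(12/5))²/2 = -448/25 kN·m
Superposition: M = Σ M_i = -2656/125 kN·m ≈ -21.248000 kN·m

M(12/5) = -2656/125 kN·m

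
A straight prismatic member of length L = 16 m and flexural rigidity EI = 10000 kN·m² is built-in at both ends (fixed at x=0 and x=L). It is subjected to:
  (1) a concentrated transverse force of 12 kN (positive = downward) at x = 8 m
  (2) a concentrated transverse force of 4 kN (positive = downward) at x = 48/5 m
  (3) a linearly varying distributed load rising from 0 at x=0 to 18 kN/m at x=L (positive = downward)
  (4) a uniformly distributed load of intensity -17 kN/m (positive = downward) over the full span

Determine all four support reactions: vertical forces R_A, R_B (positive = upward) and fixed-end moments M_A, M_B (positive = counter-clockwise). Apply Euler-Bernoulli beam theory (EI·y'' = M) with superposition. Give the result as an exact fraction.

R_A = -10674/125 kN, M_A = -67096/375 kN·m, R_B = -3326/125 kN, M_B = 37144/375 kN·m

Load 1 — point force P=12 kN at a=8 m (b=L-a=8):
  R_A = Pb²(3a+b)/L³ = 12·8²·(3·8+8)/16³ = 6 kN
  M_A = Pab²/L² = 12·8·8²/16² = 24 kN·m
  R_B = Pa²(a+3b)/L³ = 12·8²·(8+3·8)/16³ = 6 kN
  M_B = -Pa²b/L² = -12·8²·8/16² = -24 kN·m
Load 2 — point force P=4 kN at a=48/5 m (b=L-a=32/5):
  R_A = Pb²(3a+b)/L³ = 4·(32/5)²·(3·(48/5)+(32/5))/16³ = 176/125 kN
  M_A = Pab²/L² = 4·(48/5)·(32/5)²/16² = 768/125 kN·m
  R_B = Pa²(a+3b)/L³ = 4·(48/5)²·((48/5)+3·(32/5))/16³ = 324/125 kN
  M_B = -Pa²b/L² = -4·(48/5)²·(32/5)/16² = -1152/125 kN·m
Load 3 — triangular load w₀=18 kN/m (0→w₀ over full span):
  R_A = 3w₀L/20 = 3·18·16/20 = 216/5 kN
  M_A = w₀L²/30 = 18·16²/30 = 768/5 kN·m
  R_B = 7w₀L/20 = 7·18·16/20 = 504/5 kN
  M_B = -w₀L²/20 = -18·16²/20 = -1152/5 kN·m
Load 4 — uniform load w=-17 kN/m over full span:
  R_A = wL/2 = (-17)·16/2 = -136 kN
  M_A = wL²/12 = (-17)·16²/12 = -1088/3 kN·m
  R_B = wL/2 = (-17)·16/2 = -136 kN
  M_B = -wL²/12 = -(-17)·16²/12 = 1088/3 kN·m
Superposition: R_A = -10674/125 kN, M_A = -67096/375 kN·m, R_B = -3326/125 kN, M_B = 37144/375 kN·m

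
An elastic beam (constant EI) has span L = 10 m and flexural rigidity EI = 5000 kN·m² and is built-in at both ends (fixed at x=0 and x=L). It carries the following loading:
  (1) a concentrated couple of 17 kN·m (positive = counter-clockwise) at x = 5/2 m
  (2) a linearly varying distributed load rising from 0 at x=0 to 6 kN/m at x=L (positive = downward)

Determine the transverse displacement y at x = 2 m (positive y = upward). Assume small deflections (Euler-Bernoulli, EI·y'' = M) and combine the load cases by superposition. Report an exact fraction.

y(2) = -3847/1000000 m

Load 1 — applied couple M₀=17 kN·m at a=5/2 m (b=L-a=15/2):
  y_1 = (R_Ax³/6 - M_Ax²/2)/EI  [x≤a] with R_A=153/80, M_A=-51/16 = ((153/80)·2³/6 - (-51/16)·2²/2)/5000 = 357/200000 m
Load 2 — triangular load w₀=6 kN/m (0→w₀ over full span):
  y_2 = -w₀x²(L-x)²(x+2L)/(120LEI) = -6·2²·(10-2)²·(2+2·10)/(120·10·5000) = -88/15625 m
Superposition: y = Σ y_i = -3847/1000000 m ≈ -0.003847 m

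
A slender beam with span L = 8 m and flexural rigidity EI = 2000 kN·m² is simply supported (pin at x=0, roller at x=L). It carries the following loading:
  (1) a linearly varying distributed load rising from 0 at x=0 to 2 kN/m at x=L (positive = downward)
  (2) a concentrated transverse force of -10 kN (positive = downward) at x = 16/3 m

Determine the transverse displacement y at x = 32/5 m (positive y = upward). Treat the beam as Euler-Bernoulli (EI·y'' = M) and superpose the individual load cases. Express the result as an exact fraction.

Load 1 — triangular load w₀=2 kN/m (0→w₀ over full span):
  y_1 = -w₀x(7L⁴-10L²x²+3x⁴)/(360LEI) = -2·(32/5)·(7·8⁴-10·8²·(32/5)²+3·(32/5)⁴)/(360·8·2000) = -32512/1953125 m
Load 2 — point force P=-10 kN at a=16/3 m (b=L-a=8/3):
  y_2 = -Pa(L-x)(2Lx-a²-x²)/(6LEI)  [x>a] = -(-10)·(16/3)·(8-(32/5))·(2·8·(32/5)-(16/3)²-(32/5)²)/(6·8·2000) = 7424/253125 m
Superposition: y = Σ y_i = 2006528/158203125 m ≈ 0.012683 m

y(32/5) = 2006528/158203125 m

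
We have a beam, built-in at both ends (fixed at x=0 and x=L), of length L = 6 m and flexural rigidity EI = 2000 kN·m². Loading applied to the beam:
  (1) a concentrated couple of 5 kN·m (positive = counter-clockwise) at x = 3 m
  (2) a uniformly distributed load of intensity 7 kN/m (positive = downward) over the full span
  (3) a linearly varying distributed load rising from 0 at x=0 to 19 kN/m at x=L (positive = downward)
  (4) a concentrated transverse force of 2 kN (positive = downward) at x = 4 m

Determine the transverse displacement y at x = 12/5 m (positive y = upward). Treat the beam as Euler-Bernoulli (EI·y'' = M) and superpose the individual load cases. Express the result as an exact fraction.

y(12/5) = -1224023/46875000 m

Load 1 — applied couple M₀=5 kN·m at a=3 m (b=L-a=3):
  y_1 = (R_Ax³/6 - M_Ax²/2)/EI  [x≤a] with R_A=5/4, M_A=5/4 = ((5/4)·(12/5)³/6 - (5/4)·(12/5)²/2)/2000 = -9/25000 m
Load 2 — uniform load w=7 kN/m over full span:
  y_2 = -wx²(L-x)²/(24EI) = -7·(12/5)²·(6-(12/5))²/(24·2000) = -1701/156250 m
Load 3 — triangular load w₀=19 kN/m (0→w₀ over full span):
  y_3 = -w₀x²(L-x)²(x+2L)/(120LEI) = -19·(12/5)²·(6-(12/5))²·((12/5)+2·6)/(120·6·2000) = -27702/1953125 m
Load 4 — point force P=2 kN at a=4 m (b=L-a=2):
  y_4 = -Pb²x²(3aL-(3a+b)x)/(6L³EI)  [x≤a] = -2·2²·(12/5)²·(3·4·6-(3·4+2)·(12/5))/(6·6³·2000) = -32/46875 m
Superposition: y = Σ y_i = -1224023/46875000 m ≈ -0.026112 m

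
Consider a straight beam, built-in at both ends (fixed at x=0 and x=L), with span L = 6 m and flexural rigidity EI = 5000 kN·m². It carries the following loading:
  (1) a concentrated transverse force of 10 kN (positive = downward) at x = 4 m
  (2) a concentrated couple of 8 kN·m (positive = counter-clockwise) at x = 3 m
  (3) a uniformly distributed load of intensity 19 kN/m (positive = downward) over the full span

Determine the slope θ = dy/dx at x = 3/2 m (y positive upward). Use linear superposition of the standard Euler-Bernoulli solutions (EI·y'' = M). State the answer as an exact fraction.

θ(3/2) = -117/16000 rad

Load 1 — point force P=10 kN at a=4 m (b=L-a=2):
  θ_1 = -Pb²x(2aL-(3a+b)x)/(2L³EI)  [x≤a] = -10·2²·(3/2)·(2·4·6-(3·4+2)·(3/2))/(2·6³·5000) = -3/4000 rad
Load 2 — applied couple M₀=8 kN·m at a=3 m (b=L-a=3):
  θ_2 = (R_Ax²/2 - M_Ax)/EI  [x≤a] with R_A=2, M_A=2 = (2·(3/2)²/2 - 2·(3/2))/5000 = -3/20000 rad
Load 3 — uniform load w=19 kN/m over full span:
  θ_3 = -wx(L-x)(L-2x)/(12EI) = -19·(3/2)·(6-(3/2))·(6-2·(3/2))/(12·5000) = -513/80000 rad
Superposition: θ = Σ θ_i = -117/16000 rad ≈ -0.007313 rad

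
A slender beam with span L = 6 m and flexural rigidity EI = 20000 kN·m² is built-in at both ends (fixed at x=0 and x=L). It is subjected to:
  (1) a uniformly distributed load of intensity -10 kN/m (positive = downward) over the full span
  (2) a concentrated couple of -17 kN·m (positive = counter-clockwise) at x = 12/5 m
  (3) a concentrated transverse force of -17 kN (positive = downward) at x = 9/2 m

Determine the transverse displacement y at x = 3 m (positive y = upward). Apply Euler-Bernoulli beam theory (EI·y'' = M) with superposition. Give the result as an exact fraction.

Load 1 — uniform load w=-10 kN/m over full span:
  y_1 = -wx²(L-x)²/(24EI) = -(-10)·3²·(6-3)²/(24·20000) = 27/16000 m
Load 2 — applied couple M₀=-17 kN·m at a=12/5 m (b=L-a=18/5):
  y_2 = (R_Ax³/6 - M_Ax²/2 - M₀(x-a)²/2)/EI  [x>a] with R_A=-102/25, M_A=-51/25 = ((-102/25)·3³/6 - (-51/25)·3²/2 - (-17)·(3-(12/5))²/2)/20000 = -153/500000 m
Load 3 — point force P=-17 kN at a=9/2 m (b=L-a=3/2):
  y_3 = -Pb²x²(3aL-(3a+b)x)/(6L³EI)  [x≤a] = -(-17)·(3/2)²·3²·(3·(9/2)·6-(3·(9/2)+(3/2))·3)/(6·6³·20000) = 153/320000 m
Superposition: y = Σ y_i = 14877/8000000 m ≈ 0.001860 m

y(3) = 14877/8000000 m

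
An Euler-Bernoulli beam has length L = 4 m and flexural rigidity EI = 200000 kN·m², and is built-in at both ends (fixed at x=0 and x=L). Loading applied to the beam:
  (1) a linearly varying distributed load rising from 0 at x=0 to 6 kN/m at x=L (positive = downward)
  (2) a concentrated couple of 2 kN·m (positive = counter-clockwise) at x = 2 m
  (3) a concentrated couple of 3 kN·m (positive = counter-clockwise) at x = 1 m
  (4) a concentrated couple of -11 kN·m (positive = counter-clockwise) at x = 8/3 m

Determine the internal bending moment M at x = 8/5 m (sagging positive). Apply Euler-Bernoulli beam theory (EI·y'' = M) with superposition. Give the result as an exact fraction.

Load 1 — triangular load w₀=6 kN/m (0→w₀ over full span):
  M_1 = 3w₀Lx/20 - w₀L²/30 - w₀x³/(6L) = 3·6·4·(8/5)/20 - 6·4²/30 - 6·(8/5)³/(6·4) = 192/125 kN·m
Load 2 — applied couple M₀=2 kN·m at a=2 m (b=L-a=2):
  M_2 = R_Ax - M_A  [x≤a] with R_A=3/4, M_A=1/2 = (3/4)·(8/5) - (1/2) = 7/10 kN·m
Load 3 — applied couple M₀=3 kN·m at a=1 m (b=L-a=3):
  M_3 = R_Ax - M_A - M₀  [x>a] with R_A=27/32, M_A=-9/16 = (27/32)·(8/5) - (-9/16) - 3 = -87/80 kN·m
Load 4 — applied couple M₀=-11 kN·m at a=8/3 m (b=L-a=4/3):
  M_4 = R_Ax - M_A  [x≤a] with R_A=-11/3, M_A=-11/3 = (-11/3)·(8/5) - (-11/3) = -11/5 kN·m
Superposition: M = Σ M_i = -2103/2000 kN·m ≈ -1.051500 kN·m

M(8/5) = -2103/2000 kN·m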